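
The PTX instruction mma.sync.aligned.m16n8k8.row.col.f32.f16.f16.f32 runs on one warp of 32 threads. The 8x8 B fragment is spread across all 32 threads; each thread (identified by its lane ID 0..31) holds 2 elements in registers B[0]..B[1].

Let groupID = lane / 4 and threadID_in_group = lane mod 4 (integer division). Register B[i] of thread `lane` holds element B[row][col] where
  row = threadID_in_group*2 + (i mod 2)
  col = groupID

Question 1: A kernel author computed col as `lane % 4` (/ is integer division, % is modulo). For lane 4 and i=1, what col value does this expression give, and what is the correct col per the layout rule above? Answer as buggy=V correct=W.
`lane % 4`[4,1]→0
4: G=1,T=0
[1] (0*2+1,1) = (1,1)
col: 0 vs 1

buggy=0 correct=1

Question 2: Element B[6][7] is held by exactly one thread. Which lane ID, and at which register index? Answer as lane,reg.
c=7->g=7  r=6->t=3,b0=0
L=7*4+3=31  i=0=0

31,0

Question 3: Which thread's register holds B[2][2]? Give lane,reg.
c=2⇒gr=2  r=2⇒th=1,odd=0
L=2*4+1=9  i=0=0

9,0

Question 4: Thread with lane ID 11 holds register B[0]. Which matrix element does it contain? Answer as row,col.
L=11→G=11>>2=2, T=11&3=3
[0]→row 3·2+0=6  col G=2

6,2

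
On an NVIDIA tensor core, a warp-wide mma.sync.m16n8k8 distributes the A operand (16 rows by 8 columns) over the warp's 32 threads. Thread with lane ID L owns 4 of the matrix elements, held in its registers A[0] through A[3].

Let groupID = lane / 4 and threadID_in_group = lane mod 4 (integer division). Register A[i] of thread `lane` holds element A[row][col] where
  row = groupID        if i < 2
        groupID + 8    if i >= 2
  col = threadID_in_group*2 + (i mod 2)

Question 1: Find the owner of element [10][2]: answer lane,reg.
r=10⇒gr=2,Rb=1  c=2⇒th=1,odd=0
L=2*4+1=9  i=1*2+0=2

9,2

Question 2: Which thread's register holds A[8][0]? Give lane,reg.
r=8->g=0,rb=1  c=0->t=0,b0=0
L=0*4+0=0  i=1*2+0=2

0,2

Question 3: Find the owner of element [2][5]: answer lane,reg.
10,1

r=2⇒gr=2,Rb=0  c=5⇒th=2,odd=1
L=2*4+2=10  i=0*2+1=1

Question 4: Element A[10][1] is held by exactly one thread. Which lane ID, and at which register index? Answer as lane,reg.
8,3

r=10⇒gr=2,Rb=1  c=1⇒th=0,odd=1
L=2*4+0=8  i=1*2+1=3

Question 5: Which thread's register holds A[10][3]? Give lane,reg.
9,3

r:10=>grp=2,rB=1  c:3=>tig=1,lo=1
L=2*4+1=9  i=1*2+1=3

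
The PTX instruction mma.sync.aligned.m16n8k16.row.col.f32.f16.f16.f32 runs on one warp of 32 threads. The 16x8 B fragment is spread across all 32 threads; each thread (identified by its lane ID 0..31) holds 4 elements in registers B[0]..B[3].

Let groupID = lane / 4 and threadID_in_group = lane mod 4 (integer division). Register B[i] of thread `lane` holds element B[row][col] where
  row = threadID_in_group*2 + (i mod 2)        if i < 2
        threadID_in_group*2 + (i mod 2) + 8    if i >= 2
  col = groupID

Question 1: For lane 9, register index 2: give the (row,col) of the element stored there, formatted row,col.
9: g=2,t=1
[2] (1*2+0+8,2) = (10,2)

10,2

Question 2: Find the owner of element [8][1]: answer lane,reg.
4,2

c=1⇒gr=1  r=8⇒Rb=1,th=0,odd=0
L=1*4+0=4  i=1*2+0=2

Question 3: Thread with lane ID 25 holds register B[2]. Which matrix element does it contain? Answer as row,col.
L=25=>grp=25>>2=6, tig=25&3=1
[2]=>row 1·2+0+8=10  col grp=6

10,6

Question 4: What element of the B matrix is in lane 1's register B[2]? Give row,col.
L=1=>grp=1>>2=0, tig=1&3=1
[2]=>row 1·2+0+8=10  col grp=0

10,0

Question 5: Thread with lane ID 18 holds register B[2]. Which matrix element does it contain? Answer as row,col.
L=18->g=18>>2=4, t=18&3=2
[2]->row 2·2+0+8=12  col g=4

12,4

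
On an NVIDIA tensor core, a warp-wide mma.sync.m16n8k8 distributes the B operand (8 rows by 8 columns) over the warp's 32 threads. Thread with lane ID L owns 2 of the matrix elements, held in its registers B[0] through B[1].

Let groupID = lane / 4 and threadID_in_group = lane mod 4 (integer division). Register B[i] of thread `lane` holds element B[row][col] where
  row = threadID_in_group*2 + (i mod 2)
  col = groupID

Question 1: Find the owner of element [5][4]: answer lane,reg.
c=4→G=4  r=5→T=2,p=1
L=4*4+2=18  i=1=1

18,1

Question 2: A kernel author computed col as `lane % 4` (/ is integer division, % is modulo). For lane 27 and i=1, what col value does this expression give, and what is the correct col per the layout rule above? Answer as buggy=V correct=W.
buggy=3 correct=6

`lane % 4`[27,1]->3
lane 27: g=6 (27/4), t=3 (27%4)
i=1: r=3*2+1=7, c=g=6
col: 3 vs 6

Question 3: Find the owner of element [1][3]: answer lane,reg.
c: 3->gid=3  r: 1->tid=0,i&1=1
L=3*4+0=12  i=1=1

12,1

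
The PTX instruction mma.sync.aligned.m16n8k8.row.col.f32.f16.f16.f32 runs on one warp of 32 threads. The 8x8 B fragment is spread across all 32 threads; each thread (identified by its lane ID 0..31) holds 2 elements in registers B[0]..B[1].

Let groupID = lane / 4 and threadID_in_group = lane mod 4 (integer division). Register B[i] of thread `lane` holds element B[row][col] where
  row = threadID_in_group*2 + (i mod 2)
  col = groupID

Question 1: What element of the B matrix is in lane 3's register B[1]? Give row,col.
7,0

3: grp=0,tig=3
[1] (3*2+1,0) = (7,0)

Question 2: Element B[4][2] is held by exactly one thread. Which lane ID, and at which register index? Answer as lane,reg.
c:2=>grp=2  r:4=>tig=2,lo=0
L=2*4+2=10  i=0=0

10,0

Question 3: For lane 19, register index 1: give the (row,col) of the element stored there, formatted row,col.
L=19->gid=19>>2=4, tid=19&3=3
[1]->row 3·2+1=7  col gid=4

7,4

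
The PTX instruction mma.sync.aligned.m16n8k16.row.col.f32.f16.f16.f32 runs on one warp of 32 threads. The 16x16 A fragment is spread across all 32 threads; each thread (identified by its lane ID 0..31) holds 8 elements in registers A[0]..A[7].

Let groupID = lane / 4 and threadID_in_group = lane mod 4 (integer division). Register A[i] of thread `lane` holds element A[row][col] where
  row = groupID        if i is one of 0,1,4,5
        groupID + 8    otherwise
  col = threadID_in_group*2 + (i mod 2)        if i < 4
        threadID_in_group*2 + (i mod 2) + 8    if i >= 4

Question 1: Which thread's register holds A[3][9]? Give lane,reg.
12,5

r=3→G=3,rhi=0  c=9→chi=1,T=0,p=1
L=3*4+0=12  i=1*4+0*2+1=5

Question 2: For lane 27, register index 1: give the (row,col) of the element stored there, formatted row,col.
6,7

L=27=>grp=27>>2=6, tig=27&3=3
[1]=>row 6+0=6  col 3·2+1+0=7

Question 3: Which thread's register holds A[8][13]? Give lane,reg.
r:8=>grp=0,rB=1  c:13=>cB=1,tig=2,lo=1
L=0*4+2=2  i=1*4+1*2+1=7

2,7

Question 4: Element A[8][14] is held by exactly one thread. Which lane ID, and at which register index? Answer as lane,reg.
r: 8->gid=0,r8=1  c: 14->c8=1,tid=3,i&1=0
L=0*4+3=3  i=1*4+1*2+0=6

3,6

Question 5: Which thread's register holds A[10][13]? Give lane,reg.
r=10→G=2,rhi=1  c=13→chi=1,T=2,p=1
L=2*4+2=10  i=1*4+1*2+1=7

10,7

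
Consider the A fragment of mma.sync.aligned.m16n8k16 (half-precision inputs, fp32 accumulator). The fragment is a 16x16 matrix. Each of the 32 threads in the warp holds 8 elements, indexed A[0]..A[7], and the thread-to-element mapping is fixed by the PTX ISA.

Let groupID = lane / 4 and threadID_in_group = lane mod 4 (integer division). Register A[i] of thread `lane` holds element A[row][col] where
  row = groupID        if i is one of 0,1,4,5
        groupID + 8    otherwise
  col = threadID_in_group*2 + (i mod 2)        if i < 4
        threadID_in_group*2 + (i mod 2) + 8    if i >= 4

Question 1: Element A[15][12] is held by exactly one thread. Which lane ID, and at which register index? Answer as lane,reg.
r=15⇒gr=7,Rb=1  c=12⇒Cb=1,th=2,odd=0
L=7*4+2=30  i=1*4+1*2+0=6

30,6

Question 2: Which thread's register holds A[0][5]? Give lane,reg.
2,1

r=0⇒gr=0,Rb=0  c=5⇒Cb=0,th=2,odd=1
L=0*4+2=2  i=0*4+0*2+1=1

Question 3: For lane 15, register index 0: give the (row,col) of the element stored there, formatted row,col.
3,6

15: gid=3,tid=3
[0] (3+0,3*2+0+0) = (3,6)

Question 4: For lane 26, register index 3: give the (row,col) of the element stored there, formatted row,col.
14,5

26: gr=6,th=2
[3] (6+8,2*2+1+0) = (14,5)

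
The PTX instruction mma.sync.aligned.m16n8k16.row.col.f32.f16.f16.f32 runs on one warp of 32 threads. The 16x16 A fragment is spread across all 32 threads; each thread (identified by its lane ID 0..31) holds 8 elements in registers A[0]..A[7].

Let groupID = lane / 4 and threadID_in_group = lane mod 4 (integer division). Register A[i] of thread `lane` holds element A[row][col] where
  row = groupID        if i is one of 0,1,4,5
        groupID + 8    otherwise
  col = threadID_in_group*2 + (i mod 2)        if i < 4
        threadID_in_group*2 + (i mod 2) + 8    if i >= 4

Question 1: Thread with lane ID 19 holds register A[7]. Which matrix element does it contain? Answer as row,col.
lane 19: grp=4 (19/4), tig=3 (19%4)
i=7: r=4+8=12, c=3*2+1+8=15

12,15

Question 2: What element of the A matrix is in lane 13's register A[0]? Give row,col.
3,2

lane 13->13/4=3, 13 mod 4=1
i=0  r:3+0->3  c:2·1+0+0->2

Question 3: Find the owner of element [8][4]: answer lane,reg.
2,2

r:8=>grp=0,rB=1  c:4=>cB=0,tig=2,lo=0
L=0*4+2=2  i=0*4+1*2+0=2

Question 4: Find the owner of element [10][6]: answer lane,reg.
11,2

r=10→G=2,rhi=1  c=6→chi=0,T=3,p=0
L=2*4+3=11  i=0*4+1*2+0=2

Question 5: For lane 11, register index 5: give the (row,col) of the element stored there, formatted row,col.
2,15

lane 11→11/4=2, 11 mod 4=3
i=5  r:2+0→2  c:2·3+1+8→15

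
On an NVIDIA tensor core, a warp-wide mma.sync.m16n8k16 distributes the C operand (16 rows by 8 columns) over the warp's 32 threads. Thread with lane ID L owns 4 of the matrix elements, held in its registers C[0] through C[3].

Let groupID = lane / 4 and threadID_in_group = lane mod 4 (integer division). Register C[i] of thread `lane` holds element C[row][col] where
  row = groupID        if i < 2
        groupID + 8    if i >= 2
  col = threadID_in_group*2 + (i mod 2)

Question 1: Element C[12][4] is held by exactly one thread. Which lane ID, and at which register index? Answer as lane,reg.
r: 12->gid=4,r8=1  c: 4->tid=2,i&1=0
L=4*4+2=18  i=1*2+0=2

18,2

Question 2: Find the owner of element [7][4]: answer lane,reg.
r:7=>grp=7,rB=0  c:4=>tig=2,lo=0
L=7*4+2=30  i=0*2+0=0

30,0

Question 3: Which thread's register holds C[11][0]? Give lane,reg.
12,2

r=11⇒gr=3,Rb=1  c=0⇒th=0,odd=0
L=3*4+0=12  i=1*2+0=2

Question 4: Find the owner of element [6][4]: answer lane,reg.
r:6=>grp=6,rB=0  c:4=>tig=2,lo=0
L=6*4+2=26  i=0*2+0=0

26,0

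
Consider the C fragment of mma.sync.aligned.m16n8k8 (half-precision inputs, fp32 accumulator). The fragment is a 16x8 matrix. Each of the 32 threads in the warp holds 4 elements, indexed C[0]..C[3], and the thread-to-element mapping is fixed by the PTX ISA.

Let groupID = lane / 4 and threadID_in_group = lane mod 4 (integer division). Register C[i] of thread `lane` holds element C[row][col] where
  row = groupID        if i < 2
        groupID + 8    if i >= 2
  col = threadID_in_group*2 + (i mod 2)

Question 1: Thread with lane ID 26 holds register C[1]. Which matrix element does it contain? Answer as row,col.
lane 26⇒26/4=6, 26 mod 4=2
i=1  r:6+0⇒6  c:2·2+1⇒5

6,5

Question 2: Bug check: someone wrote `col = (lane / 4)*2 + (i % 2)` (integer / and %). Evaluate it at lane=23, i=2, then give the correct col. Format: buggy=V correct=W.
`(lane / 4)*2 + (i % 2)`[23,2]→10
23: G=5,T=3
[2] (5+8,3*2+0) = (13,6)
col: 10 vs 6

buggy=10 correct=6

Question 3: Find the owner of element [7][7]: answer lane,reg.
r:7=>grp=7,rB=0  c:7=>tig=3,lo=1
L=7*4+3=31  i=0*2+1=1

31,1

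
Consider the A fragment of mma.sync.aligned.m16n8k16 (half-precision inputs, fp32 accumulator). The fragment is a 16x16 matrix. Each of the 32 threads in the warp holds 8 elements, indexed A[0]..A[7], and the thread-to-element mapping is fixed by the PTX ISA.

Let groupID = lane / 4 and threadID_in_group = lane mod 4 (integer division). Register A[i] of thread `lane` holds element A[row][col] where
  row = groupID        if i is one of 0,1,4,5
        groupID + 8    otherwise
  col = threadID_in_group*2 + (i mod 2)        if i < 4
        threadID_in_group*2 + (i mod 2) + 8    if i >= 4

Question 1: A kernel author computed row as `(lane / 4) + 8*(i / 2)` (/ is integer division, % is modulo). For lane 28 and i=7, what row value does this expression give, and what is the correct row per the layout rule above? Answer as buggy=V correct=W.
`(lane / 4) + 8*(i / 2)`[28,7]→31
lane 28: G=7 (28/4), T=0 (28%4)
i=7: r=7+8=15, c=0*2+1+8=9
row: 31 vs 15

buggy=31 correct=15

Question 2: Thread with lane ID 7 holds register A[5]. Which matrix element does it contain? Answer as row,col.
1,15

lane 7=>7/4=1, 7 mod 4=3
i=5  r:1+0=>1  c:2·3+1+8=>15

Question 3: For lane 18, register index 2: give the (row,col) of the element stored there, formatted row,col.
12,4

lane 18: grp=4 (18/4), tig=2 (18%4)
i=2: r=4+8=12, c=2*2+0+0=4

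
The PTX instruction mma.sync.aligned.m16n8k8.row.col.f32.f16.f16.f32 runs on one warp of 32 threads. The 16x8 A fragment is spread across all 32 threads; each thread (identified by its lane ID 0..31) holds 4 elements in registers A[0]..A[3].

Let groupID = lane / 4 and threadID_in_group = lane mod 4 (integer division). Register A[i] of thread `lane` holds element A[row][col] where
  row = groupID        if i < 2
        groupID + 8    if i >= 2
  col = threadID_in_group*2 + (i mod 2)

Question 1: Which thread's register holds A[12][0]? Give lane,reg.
16,2

r=12->g=4,rb=1  c=0->t=0,b0=0
L=4*4+0=16  i=1*2+0=2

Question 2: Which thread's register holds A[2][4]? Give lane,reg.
10,0

r=2⇒gr=2,Rb=0  c=4⇒th=2,odd=0
L=2*4+2=10  i=0*2+0=0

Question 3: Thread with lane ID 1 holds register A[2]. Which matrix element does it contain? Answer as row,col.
lane 1: G=0 (1/4), T=1 (1%4)
i=2: r=0+8=8, c=1*2+0=2

8,2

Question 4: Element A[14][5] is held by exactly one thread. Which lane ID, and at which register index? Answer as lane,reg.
26,3

r=14->g=6,rb=1  c=5->t=2,b0=1
L=6*4+2=26  i=1*2+1=3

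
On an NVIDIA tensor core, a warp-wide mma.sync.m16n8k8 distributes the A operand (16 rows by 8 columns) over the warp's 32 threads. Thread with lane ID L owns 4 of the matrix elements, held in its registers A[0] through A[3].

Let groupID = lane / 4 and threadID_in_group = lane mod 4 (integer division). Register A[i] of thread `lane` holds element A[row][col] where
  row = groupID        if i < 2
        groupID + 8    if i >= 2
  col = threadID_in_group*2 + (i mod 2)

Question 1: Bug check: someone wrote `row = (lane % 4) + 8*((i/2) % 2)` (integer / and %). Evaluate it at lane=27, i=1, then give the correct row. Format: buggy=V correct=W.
`(lane % 4) + 8*((i/2) % 2)`[27,1]->3
L=27->g=27>>2=6, t=27&3=3
[1]->row 6+0=6  col 3·2+1=7
row: 3 vs 6

buggy=3 correct=6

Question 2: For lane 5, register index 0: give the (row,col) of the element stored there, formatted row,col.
lane 5->5/4=1, 5 mod 4=1
i=0  r:1+0->1  c:2·1+0->2

1,2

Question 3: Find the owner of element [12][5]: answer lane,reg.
r=12->g=4,rb=1  c=5->t=2,b0=1
L=4*4+2=18  i=1*2+1=3

18,3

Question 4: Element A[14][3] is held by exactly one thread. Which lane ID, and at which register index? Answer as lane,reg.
r=14->g=6,rb=1  c=3->t=1,b0=1
L=6*4+1=25  i=1*2+1=3

25,3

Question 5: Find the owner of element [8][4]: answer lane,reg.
r=8⇒gr=0,Rb=1  c=4⇒th=2,odd=0
L=0*4+2=2  i=1*2+0=2

2,2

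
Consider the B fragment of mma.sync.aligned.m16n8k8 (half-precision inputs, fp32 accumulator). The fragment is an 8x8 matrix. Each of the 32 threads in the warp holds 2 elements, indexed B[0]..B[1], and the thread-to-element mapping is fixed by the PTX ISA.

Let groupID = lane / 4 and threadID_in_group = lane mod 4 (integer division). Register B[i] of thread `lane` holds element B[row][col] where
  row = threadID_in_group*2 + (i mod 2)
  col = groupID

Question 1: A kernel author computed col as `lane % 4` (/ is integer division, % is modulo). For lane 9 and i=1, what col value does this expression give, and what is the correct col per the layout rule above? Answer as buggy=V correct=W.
buggy=1 correct=2

`lane % 4`[9,1]=>1
9: grp=2,tig=1
[1] (1*2+1,2) = (3,2)
col: 1 vs 2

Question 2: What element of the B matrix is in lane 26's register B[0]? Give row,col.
4,6

lane 26=>26/4=6, 26 mod 4=2
i=0  r:2·2+0=>4  c:6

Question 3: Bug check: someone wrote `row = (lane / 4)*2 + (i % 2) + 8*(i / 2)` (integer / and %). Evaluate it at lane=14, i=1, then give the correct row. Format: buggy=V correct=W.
`(lane / 4)*2 + (i % 2) + 8*(i / 2)`[14,1]=>7
14: grp=3,tig=2
[1] (2*2+1,3) = (5,3)
row: 7 vs 5

buggy=7 correct=5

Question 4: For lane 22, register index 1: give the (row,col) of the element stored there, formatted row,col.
22: grp=5,tig=2
[1] (2*2+1,5) = (5,5)

5,5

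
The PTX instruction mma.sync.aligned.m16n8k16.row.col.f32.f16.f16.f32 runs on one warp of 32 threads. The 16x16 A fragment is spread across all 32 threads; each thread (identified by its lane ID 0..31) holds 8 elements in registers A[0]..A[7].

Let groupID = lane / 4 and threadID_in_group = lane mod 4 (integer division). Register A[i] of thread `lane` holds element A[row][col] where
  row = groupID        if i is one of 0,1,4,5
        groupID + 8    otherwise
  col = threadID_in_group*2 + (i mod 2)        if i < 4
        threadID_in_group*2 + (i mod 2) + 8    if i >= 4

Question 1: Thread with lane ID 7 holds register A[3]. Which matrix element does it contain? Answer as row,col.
9,7

lane 7: gr=1 (7/4), th=3 (7%4)
i=3: r=1+8=9, c=3*2+1+0=7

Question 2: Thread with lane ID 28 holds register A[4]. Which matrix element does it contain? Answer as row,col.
L=28->g=28>>2=7, t=28&3=0
[4]->row 7+0=7  col 0·2+0+8=8

7,8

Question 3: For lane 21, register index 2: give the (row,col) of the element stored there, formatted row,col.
21: gr=5,th=1
[2] (5+8,1*2+0+0) = (13,2)

13,2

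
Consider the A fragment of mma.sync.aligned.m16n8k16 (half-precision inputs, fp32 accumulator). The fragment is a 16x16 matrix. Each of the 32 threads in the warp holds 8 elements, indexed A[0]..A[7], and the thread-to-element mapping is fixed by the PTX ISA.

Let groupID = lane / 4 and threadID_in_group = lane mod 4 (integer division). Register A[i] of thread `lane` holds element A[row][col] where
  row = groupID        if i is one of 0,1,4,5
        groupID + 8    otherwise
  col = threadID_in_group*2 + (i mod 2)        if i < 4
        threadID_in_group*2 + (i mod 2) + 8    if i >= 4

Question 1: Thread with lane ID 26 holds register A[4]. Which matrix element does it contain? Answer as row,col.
6,12

26: gr=6,th=2
[4] (6+0,2*2+0+8) = (6,12)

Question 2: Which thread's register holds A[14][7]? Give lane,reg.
r:14=>grp=6,rB=1  c:7=>cB=0,tig=3,lo=1
L=6*4+3=27  i=0*4+1*2+1=3

27,3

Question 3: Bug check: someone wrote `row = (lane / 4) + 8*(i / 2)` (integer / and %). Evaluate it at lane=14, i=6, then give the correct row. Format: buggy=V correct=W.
buggy=27 correct=11

`(lane / 4) + 8*(i / 2)`[14,6]->27
14: g=3,t=2
[6] (3+8,2*2+0+8) = (11,12)
row: 27 vs 11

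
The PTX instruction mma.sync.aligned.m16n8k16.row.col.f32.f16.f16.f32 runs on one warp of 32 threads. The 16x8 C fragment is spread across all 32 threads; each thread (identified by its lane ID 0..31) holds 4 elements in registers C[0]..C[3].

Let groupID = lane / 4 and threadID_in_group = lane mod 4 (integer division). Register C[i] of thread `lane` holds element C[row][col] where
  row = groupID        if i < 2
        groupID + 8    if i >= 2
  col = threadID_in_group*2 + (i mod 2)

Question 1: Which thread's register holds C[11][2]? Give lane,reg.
13,2

r:11=>grp=3,rB=1  c:2=>tig=1,lo=0
L=3*4+1=13  i=1*2+0=2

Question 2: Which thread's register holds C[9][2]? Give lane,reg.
5,2

r=9->g=1,rb=1  c=2->t=1,b0=0
L=1*4+1=5  i=1*2+0=2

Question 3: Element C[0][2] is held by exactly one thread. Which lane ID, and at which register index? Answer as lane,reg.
r:0=>grp=0,rB=0  c:2=>tig=1,lo=0
L=0*4+1=1  i=0*2+0=0

1,0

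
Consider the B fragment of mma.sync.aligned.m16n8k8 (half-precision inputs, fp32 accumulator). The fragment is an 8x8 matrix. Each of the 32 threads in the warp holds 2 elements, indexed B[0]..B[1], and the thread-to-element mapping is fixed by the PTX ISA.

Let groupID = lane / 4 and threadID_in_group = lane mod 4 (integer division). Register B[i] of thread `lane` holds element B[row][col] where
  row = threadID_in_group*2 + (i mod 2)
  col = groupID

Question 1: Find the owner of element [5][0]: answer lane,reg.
2,1

c=0⇒gr=0  r=5⇒th=2,odd=1
L=0*4+2=2  i=1=1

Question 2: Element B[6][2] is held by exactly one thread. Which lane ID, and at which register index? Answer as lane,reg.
c:2=>grp=2  r:6=>tig=3,lo=0
L=2*4+3=11  i=0=0

11,0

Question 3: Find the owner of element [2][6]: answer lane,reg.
c:6=>grp=6  r:2=>tig=1,lo=0
L=6*4+1=25  i=0=0

25,0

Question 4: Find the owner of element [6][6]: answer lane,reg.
27,0

c: 6->gid=6  r: 6->tid=3,i&1=0
L=6*4+3=27  i=0=0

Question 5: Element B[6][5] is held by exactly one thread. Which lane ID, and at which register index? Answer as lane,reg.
23,0

c=5->g=5  r=6->t=3,b0=0
L=5*4+3=23  i=0=0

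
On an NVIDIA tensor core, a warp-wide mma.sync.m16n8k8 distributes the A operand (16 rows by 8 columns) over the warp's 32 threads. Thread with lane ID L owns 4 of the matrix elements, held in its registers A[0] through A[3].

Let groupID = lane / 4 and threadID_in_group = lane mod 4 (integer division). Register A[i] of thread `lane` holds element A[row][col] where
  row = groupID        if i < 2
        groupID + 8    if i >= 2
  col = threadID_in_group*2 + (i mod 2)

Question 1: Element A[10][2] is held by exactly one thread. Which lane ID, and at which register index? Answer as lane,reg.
9,2

r=10->g=2,rb=1  c=2->t=1,b0=0
L=2*4+1=9  i=1*2+0=2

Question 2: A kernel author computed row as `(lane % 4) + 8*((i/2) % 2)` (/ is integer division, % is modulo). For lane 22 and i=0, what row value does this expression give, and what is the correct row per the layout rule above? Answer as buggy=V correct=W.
`(lane % 4) + 8*((i/2) % 2)`[22,0]→2
L=22→G=22>>2=5, T=22&3=2
[0]→row 5+0=5  col 2·2+0=4
row: 2 vs 5

buggy=2 correct=5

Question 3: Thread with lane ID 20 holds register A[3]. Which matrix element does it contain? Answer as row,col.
L=20=>grp=20>>2=5, tig=20&3=0
[3]=>row 5+8=13  col 0·2+1=1

13,1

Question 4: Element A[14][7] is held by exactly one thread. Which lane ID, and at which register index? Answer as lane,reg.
27,3

r=14⇒gr=6,Rb=1  c=7⇒th=3,odd=1
L=6*4+3=27  i=1*2+1=3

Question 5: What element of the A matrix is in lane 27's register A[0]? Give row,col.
6,6

lane 27⇒27/4=6, 27 mod 4=3
i=0  r:6+0⇒6  c:2·3+0⇒6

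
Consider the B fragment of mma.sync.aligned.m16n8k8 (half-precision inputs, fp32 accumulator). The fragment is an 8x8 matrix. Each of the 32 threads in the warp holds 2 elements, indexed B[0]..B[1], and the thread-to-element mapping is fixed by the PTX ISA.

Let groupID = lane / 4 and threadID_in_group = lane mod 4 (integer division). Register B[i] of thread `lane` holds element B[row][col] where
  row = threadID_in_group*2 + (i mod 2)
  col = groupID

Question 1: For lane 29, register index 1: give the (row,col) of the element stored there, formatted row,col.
3,7

L=29->g=29>>2=7, t=29&3=1
[1]->row 1·2+1=3  col g=7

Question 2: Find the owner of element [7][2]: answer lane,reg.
c=2→G=2  r=7→T=3,p=1
L=2*4+3=11  i=1=1

11,1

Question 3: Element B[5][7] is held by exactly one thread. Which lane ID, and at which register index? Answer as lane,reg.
c=7->g=7  r=5->t=2,b0=1
L=7*4+2=30  i=1=1

30,1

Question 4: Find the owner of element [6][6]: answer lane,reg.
c=6⇒gr=6  r=6⇒th=3,odd=0
L=6*4+3=27  i=0=0

27,0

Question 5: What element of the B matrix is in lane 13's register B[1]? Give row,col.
3,3

13: G=3,T=1
[1] (1*2+1,3) = (3,3)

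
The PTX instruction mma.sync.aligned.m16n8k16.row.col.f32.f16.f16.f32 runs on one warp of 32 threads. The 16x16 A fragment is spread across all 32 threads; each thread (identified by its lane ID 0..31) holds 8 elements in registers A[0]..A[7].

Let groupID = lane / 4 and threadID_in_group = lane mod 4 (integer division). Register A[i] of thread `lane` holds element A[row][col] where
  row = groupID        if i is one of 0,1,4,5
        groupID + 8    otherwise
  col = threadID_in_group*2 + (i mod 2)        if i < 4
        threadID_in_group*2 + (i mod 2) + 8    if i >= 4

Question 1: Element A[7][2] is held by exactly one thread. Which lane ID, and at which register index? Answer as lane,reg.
r: 7->gid=7,r8=0  c: 2->c8=0,tid=1,i&1=0
L=7*4+1=29  i=0*4+0*2+0=0

29,0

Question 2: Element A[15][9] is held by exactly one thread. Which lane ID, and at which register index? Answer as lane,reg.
28,7

r=15⇒gr=7,Rb=1  c=9⇒Cb=1,th=0,odd=1
L=7*4+0=28  i=1*4+1*2+1=7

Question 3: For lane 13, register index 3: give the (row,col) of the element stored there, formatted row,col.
11,3

lane 13⇒13/4=3, 13 mod 4=1
i=3  r:3+8⇒11  c:2·1+1+0⇒3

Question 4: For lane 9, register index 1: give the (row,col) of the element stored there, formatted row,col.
lane 9: gr=2 (9/4), th=1 (9%4)
i=1: r=2+0=2, c=1*2+1+0=3

2,3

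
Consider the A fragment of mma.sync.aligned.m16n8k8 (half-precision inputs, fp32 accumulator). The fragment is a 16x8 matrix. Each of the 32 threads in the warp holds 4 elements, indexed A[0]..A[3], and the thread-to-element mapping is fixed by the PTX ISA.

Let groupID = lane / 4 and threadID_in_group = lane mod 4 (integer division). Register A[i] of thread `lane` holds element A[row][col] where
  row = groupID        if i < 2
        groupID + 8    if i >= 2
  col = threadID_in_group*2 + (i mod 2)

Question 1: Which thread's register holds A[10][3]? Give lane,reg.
r=10→G=2,rhi=1  c=3→T=1,p=1
L=2*4+1=9  i=1*2+1=3

9,3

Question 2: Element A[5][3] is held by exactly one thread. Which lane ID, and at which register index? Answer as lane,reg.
r: 5->gid=5,r8=0  c: 3->tid=1,i&1=1
L=5*4+1=21  i=0*2+1=1

21,1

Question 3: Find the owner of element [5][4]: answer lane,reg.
22,0

r:5=>grp=5,rB=0  c:4=>tig=2,lo=0
L=5*4+2=22  i=0*2+0=0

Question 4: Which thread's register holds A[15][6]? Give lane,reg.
31,2

r=15⇒gr=7,Rb=1  c=6⇒th=3,odd=0
L=7*4+3=31  i=1*2+0=2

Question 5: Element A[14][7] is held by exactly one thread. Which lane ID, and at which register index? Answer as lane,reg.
r=14→G=6,rhi=1  c=7→T=3,p=1
L=6*4+3=27  i=1*2+1=3

27,3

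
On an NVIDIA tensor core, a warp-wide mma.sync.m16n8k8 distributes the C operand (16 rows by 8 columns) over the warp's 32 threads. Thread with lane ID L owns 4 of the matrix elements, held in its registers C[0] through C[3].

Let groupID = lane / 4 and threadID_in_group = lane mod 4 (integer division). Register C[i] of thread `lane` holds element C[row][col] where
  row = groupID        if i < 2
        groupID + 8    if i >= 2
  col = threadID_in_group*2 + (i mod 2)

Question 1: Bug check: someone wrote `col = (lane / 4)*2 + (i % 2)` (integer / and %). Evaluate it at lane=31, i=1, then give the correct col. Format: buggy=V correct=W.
`(lane / 4)*2 + (i % 2)`[31,1]->15
31: gid=7,tid=3
[1] (7+0,3*2+1) = (7,7)
col: 15 vs 7

buggy=15 correct=7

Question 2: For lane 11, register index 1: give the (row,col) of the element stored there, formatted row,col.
11: G=2,T=3
[1] (2+0,3*2+1) = (2,7)

2,7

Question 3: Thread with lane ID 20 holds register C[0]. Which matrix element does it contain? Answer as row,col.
5,0

20: gid=5,tid=0
[0] (5+0,0*2+0) = (5,0)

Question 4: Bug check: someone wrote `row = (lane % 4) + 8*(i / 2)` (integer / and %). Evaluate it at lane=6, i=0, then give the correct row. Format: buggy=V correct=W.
buggy=2 correct=1

`(lane % 4) + 8*(i / 2)`[6,0]->2
6: g=1,t=2
[0] (1+0,2*2+0) = (1,4)
row: 2 vs 1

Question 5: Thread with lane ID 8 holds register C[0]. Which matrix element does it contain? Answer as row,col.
lane 8->8/4=2, 8 mod 4=0
i=0  r:2+0->2  c:2·0+0->0

2,0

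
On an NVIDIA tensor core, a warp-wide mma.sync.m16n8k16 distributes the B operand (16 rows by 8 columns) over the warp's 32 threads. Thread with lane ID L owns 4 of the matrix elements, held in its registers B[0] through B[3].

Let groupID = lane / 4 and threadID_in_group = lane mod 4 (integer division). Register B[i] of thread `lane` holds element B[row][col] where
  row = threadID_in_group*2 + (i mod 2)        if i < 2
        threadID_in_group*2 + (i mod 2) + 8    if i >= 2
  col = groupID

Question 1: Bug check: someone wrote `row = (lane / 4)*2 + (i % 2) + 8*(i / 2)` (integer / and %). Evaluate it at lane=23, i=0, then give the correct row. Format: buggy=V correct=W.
`(lane / 4)*2 + (i % 2) + 8*(i / 2)`[23,0]->10
23: g=5,t=3
[0] (3*2+0+0,5) = (6,5)
row: 10 vs 6

buggy=10 correct=6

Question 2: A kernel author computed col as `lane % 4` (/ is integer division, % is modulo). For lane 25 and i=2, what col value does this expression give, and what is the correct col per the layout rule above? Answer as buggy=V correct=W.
`lane % 4`[25,2]→1
lane 25: G=6 (25/4), T=1 (25%4)
i=2: r=1*2+0+8=10, c=G=6
col: 1 vs 6

buggy=1 correct=6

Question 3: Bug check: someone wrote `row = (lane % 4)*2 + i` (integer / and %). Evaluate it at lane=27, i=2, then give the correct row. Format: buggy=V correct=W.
`(lane % 4)*2 + i`[27,2]->8
lane 27: gid=6 (27/4), tid=3 (27%4)
i=2: r=3*2+0+8=14, c=gid=6
row: 8 vs 14

buggy=8 correct=14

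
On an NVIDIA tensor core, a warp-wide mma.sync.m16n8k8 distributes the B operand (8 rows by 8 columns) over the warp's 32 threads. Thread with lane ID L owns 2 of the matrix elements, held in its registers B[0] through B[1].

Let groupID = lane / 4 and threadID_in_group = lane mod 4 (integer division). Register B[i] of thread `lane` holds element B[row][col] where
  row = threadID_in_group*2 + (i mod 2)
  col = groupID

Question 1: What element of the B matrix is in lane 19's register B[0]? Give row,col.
19: G=4,T=3
[0] (3*2+0,4) = (6,4)

6,4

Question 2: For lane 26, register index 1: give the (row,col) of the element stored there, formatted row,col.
lane 26⇒26/4=6, 26 mod 4=2
i=1  r:2·2+1⇒5  c:6

5,6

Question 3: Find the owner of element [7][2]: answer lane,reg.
c=2⇒gr=2  r=7⇒th=3,odd=1
L=2*4+3=11  i=1=1

11,1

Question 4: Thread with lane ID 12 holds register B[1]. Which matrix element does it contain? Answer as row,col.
1,3

12: gid=3,tid=0
[1] (0*2+1,3) = (1,3)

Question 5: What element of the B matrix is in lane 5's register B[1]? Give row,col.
3,1

5: gid=1,tid=1
[1] (1*2+1,1) = (3,1)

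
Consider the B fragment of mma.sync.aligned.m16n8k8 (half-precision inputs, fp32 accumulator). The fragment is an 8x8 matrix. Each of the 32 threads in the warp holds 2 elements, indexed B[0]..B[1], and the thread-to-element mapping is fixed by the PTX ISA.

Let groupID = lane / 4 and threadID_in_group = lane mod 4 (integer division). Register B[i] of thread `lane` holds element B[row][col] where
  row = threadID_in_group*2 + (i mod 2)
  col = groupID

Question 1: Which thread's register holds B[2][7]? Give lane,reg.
29,0

c:7=>grp=7  r:2=>tig=1,lo=0
L=7*4+1=29  i=0=0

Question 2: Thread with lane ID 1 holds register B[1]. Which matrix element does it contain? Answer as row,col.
3,0

1: gid=0,tid=1
[1] (1*2+1,0) = (3,0)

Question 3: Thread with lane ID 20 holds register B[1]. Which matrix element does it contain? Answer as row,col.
lane 20: gr=5 (20/4), th=0 (20%4)
i=1: r=0*2+1=1, c=gr=5

1,5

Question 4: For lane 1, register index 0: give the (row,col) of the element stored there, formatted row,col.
2,0

L=1->gid=1>>2=0, tid=1&3=1
[0]->row 1·2+0=2  col gid=0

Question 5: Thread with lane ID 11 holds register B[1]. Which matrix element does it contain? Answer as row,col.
7,2

11: g=2,t=3
[1] (3*2+1,2) = (7,2)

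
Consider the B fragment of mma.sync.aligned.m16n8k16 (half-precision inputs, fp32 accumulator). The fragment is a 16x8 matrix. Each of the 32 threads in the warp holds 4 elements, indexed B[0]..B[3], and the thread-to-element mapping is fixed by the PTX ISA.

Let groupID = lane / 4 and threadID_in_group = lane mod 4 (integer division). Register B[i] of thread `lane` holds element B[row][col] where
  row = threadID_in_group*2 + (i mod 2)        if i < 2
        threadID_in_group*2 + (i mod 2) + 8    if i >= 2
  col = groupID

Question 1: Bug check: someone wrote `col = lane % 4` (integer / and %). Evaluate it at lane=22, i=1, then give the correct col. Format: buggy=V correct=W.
`lane % 4`[22,1]->2
22: gid=5,tid=2
[1] (2*2+1+0,5) = (5,5)
col: 2 vs 5

buggy=2 correct=5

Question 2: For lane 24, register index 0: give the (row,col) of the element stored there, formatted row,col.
lane 24: gid=6 (24/4), tid=0 (24%4)
i=0: r=0*2+0+0=0, c=gid=6

0,6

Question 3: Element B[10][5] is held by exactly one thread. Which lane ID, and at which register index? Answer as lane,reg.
21,2

c=5⇒gr=5  r=10⇒Rb=1,th=1,odd=0
L=5*4+1=21  i=1*2+0=2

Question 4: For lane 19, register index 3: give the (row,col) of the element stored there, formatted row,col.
15,4

lane 19->19/4=4, 19 mod 4=3
i=3  r:2·3+1+8->15  c:4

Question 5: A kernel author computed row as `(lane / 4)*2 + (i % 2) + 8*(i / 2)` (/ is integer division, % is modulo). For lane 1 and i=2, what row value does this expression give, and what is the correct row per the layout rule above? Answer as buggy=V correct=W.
`(lane / 4)*2 + (i % 2) + 8*(i / 2)`[1,2]->8
L=1->g=1>>2=0, t=1&3=1
[2]->row 1·2+0+8=10  col g=0
row: 8 vs 10

buggy=8 correct=10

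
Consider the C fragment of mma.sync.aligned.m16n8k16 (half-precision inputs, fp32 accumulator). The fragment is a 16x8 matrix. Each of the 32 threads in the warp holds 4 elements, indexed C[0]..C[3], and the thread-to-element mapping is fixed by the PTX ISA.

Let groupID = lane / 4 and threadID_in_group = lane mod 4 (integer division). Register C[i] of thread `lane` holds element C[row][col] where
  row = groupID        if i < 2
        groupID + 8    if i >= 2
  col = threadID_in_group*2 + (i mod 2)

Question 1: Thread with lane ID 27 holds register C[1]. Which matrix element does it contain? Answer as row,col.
6,7

lane 27: grp=6 (27/4), tig=3 (27%4)
i=1: r=6+0=6, c=3*2+1=7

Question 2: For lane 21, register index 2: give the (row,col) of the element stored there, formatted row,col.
21: grp=5,tig=1
[2] (5+8,1*2+0) = (13,2)

13,2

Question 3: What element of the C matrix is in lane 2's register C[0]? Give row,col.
L=2->gid=2>>2=0, tid=2&3=2
[0]->row 0+0=0  col 2·2+0=4

0,4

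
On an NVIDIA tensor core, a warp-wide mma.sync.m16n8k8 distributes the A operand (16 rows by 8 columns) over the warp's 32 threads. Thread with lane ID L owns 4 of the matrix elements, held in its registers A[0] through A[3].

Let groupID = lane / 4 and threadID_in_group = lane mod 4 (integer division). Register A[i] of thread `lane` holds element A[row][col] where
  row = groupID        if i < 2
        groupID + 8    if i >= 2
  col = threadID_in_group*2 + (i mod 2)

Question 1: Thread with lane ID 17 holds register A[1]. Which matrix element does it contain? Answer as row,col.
L=17->gid=17>>2=4, tid=17&3=1
[1]->row 4+0=4  col 1·2+1=3

4,3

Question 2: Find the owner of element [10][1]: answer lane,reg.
8,3

r:10=>grp=2,rB=1  c:1=>tig=0,lo=1
L=2*4+0=8  i=1*2+1=3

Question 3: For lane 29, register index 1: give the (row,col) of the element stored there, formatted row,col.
29: G=7,T=1
[1] (7+0,1*2+1) = (7,3)

7,3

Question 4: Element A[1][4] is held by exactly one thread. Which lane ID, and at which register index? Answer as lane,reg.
6,0

r: 1->gid=1,r8=0  c: 4->tid=2,i&1=0
L=1*4+2=6  i=0*2+0=0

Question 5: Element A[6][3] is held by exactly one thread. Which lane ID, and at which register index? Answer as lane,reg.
25,1

r:6=>grp=6,rB=0  c:3=>tig=1,lo=1
L=6*4+1=25  i=0*2+1=1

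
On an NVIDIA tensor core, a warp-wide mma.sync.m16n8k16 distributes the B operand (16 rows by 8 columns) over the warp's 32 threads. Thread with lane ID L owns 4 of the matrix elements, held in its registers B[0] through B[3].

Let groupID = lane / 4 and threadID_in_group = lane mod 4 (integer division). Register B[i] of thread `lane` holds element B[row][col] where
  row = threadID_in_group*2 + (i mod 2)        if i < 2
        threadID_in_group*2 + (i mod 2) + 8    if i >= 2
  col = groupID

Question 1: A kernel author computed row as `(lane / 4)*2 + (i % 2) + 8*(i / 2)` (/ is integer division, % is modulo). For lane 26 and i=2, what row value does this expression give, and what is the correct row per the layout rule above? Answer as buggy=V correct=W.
`(lane / 4)*2 + (i % 2) + 8*(i / 2)`[26,2]⇒20
L=26⇒gr=26>>2=6, th=26&3=2
[2]⇒row 2·2+0+8=12  col gr=6
row: 20 vs 12

buggy=20 correct=12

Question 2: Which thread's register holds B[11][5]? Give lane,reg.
21,3

c=5->g=5  r=11->rb=1,t=1,b0=1
L=5*4+1=21  i=1*2+1=3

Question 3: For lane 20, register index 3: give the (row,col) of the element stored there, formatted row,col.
9,5

lane 20→20/4=5, 20 mod 4=0
i=3  r:2·0+1+8→9  c:5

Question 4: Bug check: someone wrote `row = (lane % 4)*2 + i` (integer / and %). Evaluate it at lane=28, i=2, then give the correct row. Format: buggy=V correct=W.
`(lane % 4)*2 + i`[28,2]=>2
L=28=>grp=28>>2=7, tig=28&3=0
[2]=>row 0·2+0+8=8  col grp=7
row: 2 vs 8

buggy=2 correct=8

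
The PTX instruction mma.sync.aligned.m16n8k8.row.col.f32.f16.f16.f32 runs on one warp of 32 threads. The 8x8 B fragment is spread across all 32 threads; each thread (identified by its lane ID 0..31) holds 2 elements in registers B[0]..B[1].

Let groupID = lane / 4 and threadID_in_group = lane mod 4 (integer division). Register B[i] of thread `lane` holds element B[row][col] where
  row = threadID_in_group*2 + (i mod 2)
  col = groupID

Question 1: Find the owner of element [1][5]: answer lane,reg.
20,1

c: 5->gid=5  r: 1->tid=0,i&1=1
L=5*4+0=20  i=1=1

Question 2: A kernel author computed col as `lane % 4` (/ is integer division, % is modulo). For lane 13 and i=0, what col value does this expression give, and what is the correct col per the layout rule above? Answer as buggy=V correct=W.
buggy=1 correct=3

`lane % 4`[13,0]⇒1
L=13⇒gr=13>>2=3, th=13&3=1
[0]⇒row 1·2+0=2  col gr=3
col: 1 vs 3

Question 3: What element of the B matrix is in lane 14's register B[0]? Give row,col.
4,3

lane 14⇒14/4=3, 14 mod 4=2
i=0  r:2·2+0⇒4  c:3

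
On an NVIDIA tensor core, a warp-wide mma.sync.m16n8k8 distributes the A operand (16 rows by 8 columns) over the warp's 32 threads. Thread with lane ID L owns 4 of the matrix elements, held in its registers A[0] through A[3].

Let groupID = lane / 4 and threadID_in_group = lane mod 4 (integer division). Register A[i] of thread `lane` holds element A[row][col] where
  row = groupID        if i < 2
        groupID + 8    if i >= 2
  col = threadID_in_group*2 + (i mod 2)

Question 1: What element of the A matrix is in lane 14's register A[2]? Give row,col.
11,4

L=14→G=14>>2=3, T=14&3=2
[2]→row 3+8=11  col 2·2+0=4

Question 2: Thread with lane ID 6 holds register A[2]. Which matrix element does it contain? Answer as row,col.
9,4

lane 6: gr=1 (6/4), th=2 (6%4)
i=2: r=1+8=9, c=2*2+0=4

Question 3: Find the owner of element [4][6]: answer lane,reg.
r: 4->gid=4,r8=0  c: 6->tid=3,i&1=0
L=4*4+3=19  i=0*2+0=0

19,0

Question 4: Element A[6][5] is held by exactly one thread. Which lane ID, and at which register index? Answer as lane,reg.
26,1

r=6→G=6,rhi=0  c=5→T=2,p=1
L=6*4+2=26  i=0*2+1=1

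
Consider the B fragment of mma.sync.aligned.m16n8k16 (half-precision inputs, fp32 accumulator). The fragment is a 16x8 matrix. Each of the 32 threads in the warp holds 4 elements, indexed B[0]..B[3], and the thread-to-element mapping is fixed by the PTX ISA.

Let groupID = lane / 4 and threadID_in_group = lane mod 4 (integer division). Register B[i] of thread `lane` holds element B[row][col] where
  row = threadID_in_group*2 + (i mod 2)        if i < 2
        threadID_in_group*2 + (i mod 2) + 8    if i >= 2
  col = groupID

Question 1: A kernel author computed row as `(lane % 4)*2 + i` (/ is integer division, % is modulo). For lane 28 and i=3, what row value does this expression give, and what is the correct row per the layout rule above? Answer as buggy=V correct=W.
`(lane % 4)*2 + i`[28,3]->3
lane 28: g=7 (28/4), t=0 (28%4)
i=3: r=0*2+1+8=9, c=g=7
row: 3 vs 9

buggy=3 correct=9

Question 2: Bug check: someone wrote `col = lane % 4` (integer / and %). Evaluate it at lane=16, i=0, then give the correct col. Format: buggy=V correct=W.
buggy=0 correct=4

`lane % 4`[16,0]->0
L=16->gid=16>>2=4, tid=16&3=0
[0]->row 0·2+0+0=0  col gid=4
col: 0 vs 4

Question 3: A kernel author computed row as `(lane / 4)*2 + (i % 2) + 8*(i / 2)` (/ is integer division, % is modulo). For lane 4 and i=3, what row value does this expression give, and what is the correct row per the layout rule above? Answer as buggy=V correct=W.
buggy=11 correct=9

`(lane / 4)*2 + (i % 2) + 8*(i / 2)`[4,3]->11
L=4->g=4>>2=1, t=4&3=0
[3]->row 0·2+1+8=9  col g=1
row: 11 vs 9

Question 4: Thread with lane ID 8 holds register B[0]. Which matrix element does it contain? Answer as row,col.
L=8→G=8>>2=2, T=8&3=0
[0]→row 0·2+0+0=0  col G=2

0,2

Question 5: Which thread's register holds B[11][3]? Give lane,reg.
13,3

c=3->g=3  r=11->rb=1,t=1,b0=1
L=3*4+1=13  i=1*2+1=3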